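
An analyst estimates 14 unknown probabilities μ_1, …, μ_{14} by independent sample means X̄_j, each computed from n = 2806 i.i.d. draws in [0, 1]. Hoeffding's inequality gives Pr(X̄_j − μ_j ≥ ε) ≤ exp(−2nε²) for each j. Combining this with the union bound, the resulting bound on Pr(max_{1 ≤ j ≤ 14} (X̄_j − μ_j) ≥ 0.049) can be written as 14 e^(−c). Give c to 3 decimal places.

13.474

Union bound over the 14 events: Pr(max_{1 ≤ j ≤ 14} (X̄_j − μ_j) ≥ 0.049) ≤ 14·exp(−2nε²) = 14 exp(−2·2806·0.049²).
So c = 2·2806·0.049² = 13.4744.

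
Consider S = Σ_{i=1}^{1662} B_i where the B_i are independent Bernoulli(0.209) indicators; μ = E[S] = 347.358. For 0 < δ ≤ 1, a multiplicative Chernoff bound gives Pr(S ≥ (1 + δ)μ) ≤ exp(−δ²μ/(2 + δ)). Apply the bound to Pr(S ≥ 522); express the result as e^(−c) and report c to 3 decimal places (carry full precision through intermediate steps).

Write 522 = (1 + δ)μ, so δ = 522/347.358 − 1 = 0.5027724…
Then the exponent is δ²μ/(2 + δ) = (522 − μ)² / (μ·(2 + δ)) = 35.083163.

35.083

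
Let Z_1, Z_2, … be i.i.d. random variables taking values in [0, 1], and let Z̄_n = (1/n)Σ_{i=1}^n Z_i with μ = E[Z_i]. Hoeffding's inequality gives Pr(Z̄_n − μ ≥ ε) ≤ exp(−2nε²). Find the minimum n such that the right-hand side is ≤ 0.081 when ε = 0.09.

156

Require exp(−2nε²) ≤ 0.081, i.e. 2nε² ≥ ln(1/0.081) = 2.513306.
So n ≥ 2.513306 / (2·0.09²) = 155.142.
The smallest integer n is 156.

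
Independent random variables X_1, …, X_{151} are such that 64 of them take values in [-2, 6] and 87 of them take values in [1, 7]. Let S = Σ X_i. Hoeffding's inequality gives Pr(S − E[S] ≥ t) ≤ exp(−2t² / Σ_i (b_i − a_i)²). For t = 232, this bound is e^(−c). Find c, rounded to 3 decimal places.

Σ(b_i − a_i)² = 64·8² + 87·6² = 7228.
c = 2t² / 7228 = 2·232² / 7228 = 14.8932.

14.893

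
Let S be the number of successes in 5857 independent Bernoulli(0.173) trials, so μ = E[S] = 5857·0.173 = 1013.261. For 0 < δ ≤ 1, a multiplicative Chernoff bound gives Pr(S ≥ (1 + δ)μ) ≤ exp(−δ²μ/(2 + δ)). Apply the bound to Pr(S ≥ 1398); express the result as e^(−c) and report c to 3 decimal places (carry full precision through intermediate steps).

61.389

Write 1398 = (1 + δ)μ, so δ = 1398/1013.261 − 1 = 0.3797037…
Then the exponent is δ²μ/(2 + δ) = (1398 − μ)² / (μ·(2 + δ)) = 61.388667.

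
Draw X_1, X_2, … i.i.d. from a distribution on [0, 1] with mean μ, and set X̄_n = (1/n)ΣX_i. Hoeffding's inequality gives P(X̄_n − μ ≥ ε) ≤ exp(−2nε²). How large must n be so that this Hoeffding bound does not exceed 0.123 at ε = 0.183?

Require exp(−2nε²) ≤ 0.123, i.e. 2nε² ≥ ln(1/0.123) = 2.095571.
So n ≥ 2.095571 / (2·0.183²) = 31.287.
The smallest integer n is 32.

32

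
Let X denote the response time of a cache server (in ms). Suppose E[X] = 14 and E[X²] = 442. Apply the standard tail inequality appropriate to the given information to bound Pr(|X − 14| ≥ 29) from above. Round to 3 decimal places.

0.293

The first two moments determine the variance, so Chebyshev's inequality is the sharpest standard bound available.
Var(X) = E[X²] − (E[X])² = 442 − 196 = 246.
Chebyshev's inequality: Pr(|X − μ| ≥ t) ≤ Var(X)/t² = 246/841 = 0.2925.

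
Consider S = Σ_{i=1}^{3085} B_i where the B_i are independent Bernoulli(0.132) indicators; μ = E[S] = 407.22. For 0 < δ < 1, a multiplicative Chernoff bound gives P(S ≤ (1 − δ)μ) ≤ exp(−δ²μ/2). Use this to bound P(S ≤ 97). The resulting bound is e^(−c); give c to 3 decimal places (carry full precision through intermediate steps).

Write 97 = (1 − δ)μ, so δ = 1 − 97/407.22 = 0.7617995…
Then the exponent is δ²μ/2 = (μ − 97)²/(2μ) = 118.162723.

118.163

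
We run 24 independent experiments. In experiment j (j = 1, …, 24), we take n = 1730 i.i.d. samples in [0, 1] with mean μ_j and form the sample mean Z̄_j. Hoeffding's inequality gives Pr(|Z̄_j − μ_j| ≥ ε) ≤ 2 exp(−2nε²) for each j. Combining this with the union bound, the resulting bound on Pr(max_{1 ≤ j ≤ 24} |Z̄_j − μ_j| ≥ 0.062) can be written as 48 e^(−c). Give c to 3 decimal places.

Union bound over the 24 events: Pr(max_{1 ≤ j ≤ 24} |Z̄_j − μ_j| ≥ 0.062) ≤ 24·2·exp(−2nε²) = 48 exp(−2·1730·0.062²).
So c = 2·1730·0.062² = 13.3002.

13.300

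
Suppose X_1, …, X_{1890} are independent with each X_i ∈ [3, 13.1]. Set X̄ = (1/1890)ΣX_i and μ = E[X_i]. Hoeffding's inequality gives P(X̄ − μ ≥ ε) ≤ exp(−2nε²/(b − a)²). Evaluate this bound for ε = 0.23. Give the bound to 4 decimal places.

0.1408

Exponent: 2nε²/(b − a)² = 2·1890·0.23² / 10.1² = 1.96022.
Bound = exp(−1.96022) = 0.14083.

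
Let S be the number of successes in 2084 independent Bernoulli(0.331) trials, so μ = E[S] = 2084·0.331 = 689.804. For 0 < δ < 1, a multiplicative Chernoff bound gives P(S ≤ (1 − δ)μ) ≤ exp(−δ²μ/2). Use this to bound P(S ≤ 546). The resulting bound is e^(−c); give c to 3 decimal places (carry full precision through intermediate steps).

Write 546 = (1 − δ)μ, so δ = 1 − 546/689.804 = 0.2084708…
Then the exponent is δ²μ/2 = (μ − 546)²/(2μ) = 14.989468.

14.989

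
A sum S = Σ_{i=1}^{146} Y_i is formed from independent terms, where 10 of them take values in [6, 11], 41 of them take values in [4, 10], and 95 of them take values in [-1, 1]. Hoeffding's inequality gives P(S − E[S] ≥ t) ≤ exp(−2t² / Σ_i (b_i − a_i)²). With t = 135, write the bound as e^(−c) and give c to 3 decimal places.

17.308

Σ(b_i − a_i)² = 10·5² + 41·6² + 95·2² = 2106.
c = 2t² / 2106 = 2·135² / 2106 = 17.3077.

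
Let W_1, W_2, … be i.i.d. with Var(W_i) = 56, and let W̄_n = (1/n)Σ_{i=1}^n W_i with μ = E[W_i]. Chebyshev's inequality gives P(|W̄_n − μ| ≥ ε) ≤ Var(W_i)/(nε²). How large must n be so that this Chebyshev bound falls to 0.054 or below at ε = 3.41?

90

Require 56/(n·3.41²) ≤ 0.054, i.e. n ≥ 56/(0.054·3.41²) = 89.184.
The smallest integer n is 90.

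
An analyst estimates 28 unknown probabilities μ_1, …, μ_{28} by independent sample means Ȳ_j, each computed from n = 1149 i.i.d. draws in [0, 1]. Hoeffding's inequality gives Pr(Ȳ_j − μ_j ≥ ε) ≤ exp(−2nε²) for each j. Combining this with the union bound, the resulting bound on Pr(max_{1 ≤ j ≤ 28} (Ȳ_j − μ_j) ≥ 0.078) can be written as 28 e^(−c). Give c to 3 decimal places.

Union bound over the 28 events: Pr(max_{1 ≤ j ≤ 28} (Ȳ_j − μ_j) ≥ 0.078) ≤ 28·exp(−2nε²) = 28 exp(−2·1149·0.078²).
So c = 2·1149·0.078² = 13.9810.

13.981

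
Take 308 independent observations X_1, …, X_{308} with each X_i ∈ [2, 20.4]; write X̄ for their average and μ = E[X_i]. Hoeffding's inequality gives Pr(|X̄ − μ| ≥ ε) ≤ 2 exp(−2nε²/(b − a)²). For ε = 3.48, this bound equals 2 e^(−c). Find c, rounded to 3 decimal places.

22.035

c = 2nε²/(b − a)² = 2·308·3.48² / 18.4² = 22.0345.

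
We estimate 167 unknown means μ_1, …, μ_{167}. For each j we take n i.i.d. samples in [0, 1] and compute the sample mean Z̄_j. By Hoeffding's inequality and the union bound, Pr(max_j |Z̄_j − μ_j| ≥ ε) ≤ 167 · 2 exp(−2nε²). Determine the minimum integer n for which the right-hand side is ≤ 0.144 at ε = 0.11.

Need 2·167·exp(−2nε²) ≤ 0.144, i.e. exp(−2nε²) ≤ 0.144/334.
So 2nε² ≥ ln(334/0.144) = 7.749083.
Hence n ≥ 7.749083/(2·0.11²) = 320.210.
The smallest integer n is 321.

321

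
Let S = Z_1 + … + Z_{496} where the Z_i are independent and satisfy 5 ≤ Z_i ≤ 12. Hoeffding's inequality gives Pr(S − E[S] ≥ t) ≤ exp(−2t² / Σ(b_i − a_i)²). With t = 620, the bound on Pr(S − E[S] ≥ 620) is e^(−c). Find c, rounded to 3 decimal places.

Σ(b_i − a_i)² = 496·(7)² = 24304.
c = 2t²/24304 = 2·620²/24304 = 31.6327.

31.633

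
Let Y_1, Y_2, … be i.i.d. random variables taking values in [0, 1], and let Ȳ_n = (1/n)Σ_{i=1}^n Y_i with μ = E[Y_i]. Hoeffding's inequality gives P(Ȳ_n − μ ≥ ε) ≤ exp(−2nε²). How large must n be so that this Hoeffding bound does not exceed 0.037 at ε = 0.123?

109

Require exp(−2nε²) ≤ 0.037, i.e. 2nε² ≥ ln(1/0.037) = 3.296837.
So n ≥ 3.296837 / (2·0.123²) = 108.958.
The smallest integer n is 109.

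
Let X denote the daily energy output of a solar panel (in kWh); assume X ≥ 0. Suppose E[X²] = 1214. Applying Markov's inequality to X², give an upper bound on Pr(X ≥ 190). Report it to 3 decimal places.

0.034

Since X ≥ 0, the event {X ≥ 190} is the same as {X² ≥ 36100}.
Markov's inequality applied to X² gives Pr(X² ≥ 36100) ≤ E[X²]/36100 = 1214/36100 = 0.0336.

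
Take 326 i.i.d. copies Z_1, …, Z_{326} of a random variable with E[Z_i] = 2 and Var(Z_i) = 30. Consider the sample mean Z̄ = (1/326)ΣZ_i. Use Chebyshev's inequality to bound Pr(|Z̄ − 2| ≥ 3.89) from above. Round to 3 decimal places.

0.006

Var(Z̄) = Var(Z_i)/n = 30/326 = 0.092025.
Chebyshev: Pr(|Z̄ − 2| ≥ 3.89) ≤ Var(Z̄)/(3.89)² = 30/(326·3.89²) = 0.0061.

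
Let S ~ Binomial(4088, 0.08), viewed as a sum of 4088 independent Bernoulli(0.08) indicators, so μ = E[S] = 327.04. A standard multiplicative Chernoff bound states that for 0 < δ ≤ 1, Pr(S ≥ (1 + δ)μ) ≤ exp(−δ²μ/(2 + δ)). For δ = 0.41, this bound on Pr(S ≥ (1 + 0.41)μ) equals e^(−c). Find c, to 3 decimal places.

c = δ²μ/(2 + δ) = 0.41²·327.04/(2 + 0.41) = 22.8114.

22.811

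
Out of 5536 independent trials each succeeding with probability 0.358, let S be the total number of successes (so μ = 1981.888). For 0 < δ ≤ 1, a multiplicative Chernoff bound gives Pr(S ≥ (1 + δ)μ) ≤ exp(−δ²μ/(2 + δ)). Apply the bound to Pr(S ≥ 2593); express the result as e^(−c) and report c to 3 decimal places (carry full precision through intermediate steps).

Write 2593 = (1 + δ)μ, so δ = 2593/1981.888 − 1 = 0.3083484…
Then the exponent is δ²μ/(2 + δ) = (2593 − μ)² / (μ·(2 + δ)) = 81.632135.

81.632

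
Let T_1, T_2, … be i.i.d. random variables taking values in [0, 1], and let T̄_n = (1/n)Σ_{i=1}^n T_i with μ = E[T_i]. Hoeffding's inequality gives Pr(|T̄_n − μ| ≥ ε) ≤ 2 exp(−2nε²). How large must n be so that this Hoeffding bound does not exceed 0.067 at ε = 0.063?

Require 2·exp(−2nε²) ≤ 0.067, i.e. 2nε² ≥ ln(2/0.067) = 3.396210.
So n ≥ 3.396210 / (2·0.063²) = 427.842.
The smallest integer n is 428.

428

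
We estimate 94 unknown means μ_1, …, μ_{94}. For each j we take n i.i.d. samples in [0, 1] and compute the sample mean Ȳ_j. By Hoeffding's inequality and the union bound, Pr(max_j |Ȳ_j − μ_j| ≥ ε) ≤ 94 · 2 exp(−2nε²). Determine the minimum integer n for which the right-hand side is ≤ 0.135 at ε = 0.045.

1788

Need 2·94·exp(−2nε²) ≤ 0.135, i.e. exp(−2nε²) ≤ 0.135/188.
So 2nε² ≥ ln(188/0.135) = 7.238922.
Hence n ≥ 7.238922/(2·0.045²) = 1787.388.
The smallest integer n is 1788.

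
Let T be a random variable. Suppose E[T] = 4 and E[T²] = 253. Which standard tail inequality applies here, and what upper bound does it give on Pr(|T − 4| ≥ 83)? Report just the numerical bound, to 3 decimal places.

The first two moments determine the variance, so Chebyshev's inequality is the sharpest standard bound available.
Var(T) = E[T²] − (E[T])² = 253 − 16 = 237.
Chebyshev's inequality: Pr(|T − μ| ≥ t) ≤ Var(T)/t² = 237/6889 = 0.0344.

0.034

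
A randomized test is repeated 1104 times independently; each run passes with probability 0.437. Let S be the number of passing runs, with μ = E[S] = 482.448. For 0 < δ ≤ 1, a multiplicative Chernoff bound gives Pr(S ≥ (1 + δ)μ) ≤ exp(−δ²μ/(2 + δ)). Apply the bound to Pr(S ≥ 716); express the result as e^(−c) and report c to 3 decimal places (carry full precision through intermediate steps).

Write 716 = (1 + δ)μ, so δ = 716/482.448 − 1 = 0.4840978…
Then the exponent is δ²μ/(2 + δ) = (716 − μ)² / (μ·(2 + δ)) = 45.514312.

45.514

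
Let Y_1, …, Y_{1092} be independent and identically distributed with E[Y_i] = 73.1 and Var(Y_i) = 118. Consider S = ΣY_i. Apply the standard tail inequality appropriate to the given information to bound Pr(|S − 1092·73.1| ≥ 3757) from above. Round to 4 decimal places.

0.0091

With mean and variance of each term known, Chebyshev's inequality bounds the deviation of the sum (or sample mean).
Var(S) = n·Var(Y_i) = 1092·118 = 128856.
Chebyshev: Pr(|S − 1092·73.1| ≥ 3757) ≤ Var(S)/3757² = 128856/14115049 = 0.0091.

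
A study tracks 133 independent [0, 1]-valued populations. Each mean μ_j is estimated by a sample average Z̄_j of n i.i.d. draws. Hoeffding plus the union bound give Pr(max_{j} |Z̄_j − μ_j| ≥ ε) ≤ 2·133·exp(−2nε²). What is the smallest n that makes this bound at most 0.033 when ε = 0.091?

Need 2·133·exp(−2nε²) ≤ 0.033, i.e. exp(−2nε²) ≤ 0.033/266.
So 2nε² ≥ ln(266/0.033) = 8.994744.
Hence n ≥ 8.994744/(2·0.091²) = 543.095.
The smallest integer n is 544.

544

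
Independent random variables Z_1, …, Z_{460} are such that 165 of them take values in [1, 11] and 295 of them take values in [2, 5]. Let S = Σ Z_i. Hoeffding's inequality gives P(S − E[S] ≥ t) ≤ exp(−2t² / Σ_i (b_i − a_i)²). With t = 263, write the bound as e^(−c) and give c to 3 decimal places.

7.222

Σ(b_i − a_i)² = 165·10² + 295·3² = 19155.
c = 2t² / 19155 = 2·263² / 19155 = 7.2220.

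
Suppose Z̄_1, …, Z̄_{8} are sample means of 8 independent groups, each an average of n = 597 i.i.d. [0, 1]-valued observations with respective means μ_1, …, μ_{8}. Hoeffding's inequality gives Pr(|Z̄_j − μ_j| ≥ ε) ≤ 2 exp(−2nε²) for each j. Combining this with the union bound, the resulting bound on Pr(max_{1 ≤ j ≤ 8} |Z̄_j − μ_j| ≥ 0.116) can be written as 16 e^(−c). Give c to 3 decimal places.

16.066

Union bound over the 8 events: Pr(max_{1 ≤ j ≤ 8} |Z̄_j − μ_j| ≥ 0.116) ≤ 8·2·exp(−2nε²) = 16 exp(−2·597·0.116²).
So c = 2·597·0.116² = 16.0665.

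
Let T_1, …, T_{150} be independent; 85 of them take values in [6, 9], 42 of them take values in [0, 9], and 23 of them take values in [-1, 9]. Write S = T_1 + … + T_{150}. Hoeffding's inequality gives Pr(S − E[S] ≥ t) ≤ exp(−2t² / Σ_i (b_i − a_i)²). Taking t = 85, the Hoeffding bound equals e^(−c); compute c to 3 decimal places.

2.234

Σ(b_i − a_i)² = 85·3² + 42·9² + 23·10² = 6467.
c = 2t² / 6467 = 2·85² / 6467 = 2.2344.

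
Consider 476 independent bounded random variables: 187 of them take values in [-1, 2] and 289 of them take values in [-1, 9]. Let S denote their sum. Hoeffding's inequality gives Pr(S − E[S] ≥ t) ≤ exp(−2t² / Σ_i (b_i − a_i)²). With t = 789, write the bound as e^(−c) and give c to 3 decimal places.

40.710

Σ(b_i − a_i)² = 187·3² + 289·10² = 30583.
c = 2t² / 30583 = 2·789² / 30583 = 40.7103.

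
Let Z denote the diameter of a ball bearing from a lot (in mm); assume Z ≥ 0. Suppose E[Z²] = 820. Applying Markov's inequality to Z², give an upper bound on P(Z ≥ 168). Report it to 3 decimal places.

Since Z ≥ 0, the event {Z ≥ 168} is the same as {Z² ≥ 28224}.
Markov's inequality applied to Z² gives P(Z² ≥ 28224) ≤ E[Z²]/28224 = 820/28224 = 0.0291.

0.029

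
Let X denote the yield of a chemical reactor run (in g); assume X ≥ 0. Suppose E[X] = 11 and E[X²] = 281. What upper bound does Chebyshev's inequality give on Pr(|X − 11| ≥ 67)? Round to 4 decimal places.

0.0356

Var(X) = E[X²] − (E[X])² = 281 − 121 = 160.
Chebyshev's inequality: Pr(|X − μ| ≥ t) ≤ Var(X)/t² = 160/4489 = 0.0356.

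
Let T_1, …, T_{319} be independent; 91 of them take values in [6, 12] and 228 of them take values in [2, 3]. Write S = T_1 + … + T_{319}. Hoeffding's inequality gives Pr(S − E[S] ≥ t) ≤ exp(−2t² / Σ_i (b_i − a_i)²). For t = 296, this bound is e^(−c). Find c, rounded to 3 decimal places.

50.009

Σ(b_i − a_i)² = 91·6² + 228·1² = 3504.
c = 2t² / 3504 = 2·296² / 3504 = 50.0091.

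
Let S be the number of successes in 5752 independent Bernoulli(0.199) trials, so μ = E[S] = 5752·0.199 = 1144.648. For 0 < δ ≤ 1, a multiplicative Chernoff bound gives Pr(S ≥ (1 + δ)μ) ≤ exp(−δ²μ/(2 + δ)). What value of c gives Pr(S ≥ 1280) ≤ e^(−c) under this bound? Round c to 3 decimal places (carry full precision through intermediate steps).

7.556

Write 1280 = (1 + δ)μ, so δ = 1280/1144.648 − 1 = 0.1182477…
Then the exponent is δ²μ/(2 + δ) = (1280 − μ)² / (μ·(2 + δ)) = 7.555804.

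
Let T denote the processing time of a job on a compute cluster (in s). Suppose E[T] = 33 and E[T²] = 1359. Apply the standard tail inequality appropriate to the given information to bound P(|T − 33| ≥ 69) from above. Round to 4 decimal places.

The first two moments determine the variance, so Chebyshev's inequality is the sharpest standard bound available.
Var(T) = E[T²] − (E[T])² = 1359 − 1089 = 270.
Chebyshev's inequality: P(|T − μ| ≥ t) ≤ Var(T)/t² = 270/4761 = 0.0567.

0.0567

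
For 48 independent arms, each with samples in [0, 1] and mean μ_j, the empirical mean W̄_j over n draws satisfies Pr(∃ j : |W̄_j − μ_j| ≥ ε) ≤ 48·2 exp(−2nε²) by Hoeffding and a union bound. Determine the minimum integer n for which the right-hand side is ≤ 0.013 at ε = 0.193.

Need 2·48·exp(−2nε²) ≤ 0.013, i.e. exp(−2nε²) ≤ 0.013/96.
So 2nε² ≥ ln(96/0.013) = 8.907154.
Hence n ≥ 8.907154/(2·0.193²) = 119.562.
The smallest integer n is 120.

120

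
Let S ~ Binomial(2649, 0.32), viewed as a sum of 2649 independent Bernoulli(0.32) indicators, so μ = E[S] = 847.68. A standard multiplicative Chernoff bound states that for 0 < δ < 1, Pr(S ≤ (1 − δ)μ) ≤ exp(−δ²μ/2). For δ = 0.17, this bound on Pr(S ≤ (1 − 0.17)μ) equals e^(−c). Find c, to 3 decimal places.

c = δ²μ/2 = 0.17²·847.68/2 = 12.2490.

12.249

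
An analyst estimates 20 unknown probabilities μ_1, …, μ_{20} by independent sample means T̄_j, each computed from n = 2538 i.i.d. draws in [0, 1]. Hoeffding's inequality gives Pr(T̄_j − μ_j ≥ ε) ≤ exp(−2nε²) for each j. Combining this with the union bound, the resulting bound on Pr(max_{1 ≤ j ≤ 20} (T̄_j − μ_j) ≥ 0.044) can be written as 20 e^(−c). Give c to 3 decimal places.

Union bound over the 20 events: Pr(max_{1 ≤ j ≤ 20} (T̄_j − μ_j) ≥ 0.044) ≤ 20·exp(−2nε²) = 20 exp(−2·2538·0.044²).
So c = 2·2538·0.044² = 9.8271.

9.827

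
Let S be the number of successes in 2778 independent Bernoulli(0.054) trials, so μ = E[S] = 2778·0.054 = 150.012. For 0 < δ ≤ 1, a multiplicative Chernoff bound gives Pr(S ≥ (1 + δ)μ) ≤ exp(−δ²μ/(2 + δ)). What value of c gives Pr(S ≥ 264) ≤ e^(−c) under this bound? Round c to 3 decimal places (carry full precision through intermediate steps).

31.384

Write 264 = (1 + δ)μ, so δ = 264/150.012 − 1 = 0.7598592…
Then the exponent is δ²μ/(2 + δ) = (264 − μ)² / (μ·(2 + δ)) = 31.383786.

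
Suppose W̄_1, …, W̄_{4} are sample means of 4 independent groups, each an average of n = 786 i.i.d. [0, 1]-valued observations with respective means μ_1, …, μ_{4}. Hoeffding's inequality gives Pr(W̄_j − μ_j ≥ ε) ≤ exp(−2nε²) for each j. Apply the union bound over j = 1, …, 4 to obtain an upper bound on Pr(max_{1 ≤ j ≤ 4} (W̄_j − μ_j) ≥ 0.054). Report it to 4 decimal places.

0.0409

Per-experiment Hoeffding bound: exp(−2·786·0.054²) = exp(−4.58395) = 0.010214.
Union bound over 4 events: 4·0.010214 = 0.04086.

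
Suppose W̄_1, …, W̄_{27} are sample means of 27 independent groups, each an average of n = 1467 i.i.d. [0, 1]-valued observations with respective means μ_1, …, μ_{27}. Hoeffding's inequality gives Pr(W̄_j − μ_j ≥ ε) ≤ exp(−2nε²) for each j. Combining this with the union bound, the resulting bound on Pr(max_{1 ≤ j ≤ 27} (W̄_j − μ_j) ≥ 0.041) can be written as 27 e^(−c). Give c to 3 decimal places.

4.932

Union bound over the 27 events: Pr(max_{1 ≤ j ≤ 27} (W̄_j − μ_j) ≥ 0.041) ≤ 27·exp(−2nε²) = 27 exp(−2·1467·0.041²).
So c = 2·1467·0.041² = 4.9321.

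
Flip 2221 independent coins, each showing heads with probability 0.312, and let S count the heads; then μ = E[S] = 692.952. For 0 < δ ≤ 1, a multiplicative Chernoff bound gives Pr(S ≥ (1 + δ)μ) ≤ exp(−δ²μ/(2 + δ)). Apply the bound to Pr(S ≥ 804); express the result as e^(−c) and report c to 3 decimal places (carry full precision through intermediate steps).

8.238

Write 804 = (1 + δ)μ, so δ = 804/692.952 − 1 = 0.1602535…
Then the exponent is δ²μ/(2 + δ) = (804 − μ)² / (μ·(2 + δ)) = 8.237845.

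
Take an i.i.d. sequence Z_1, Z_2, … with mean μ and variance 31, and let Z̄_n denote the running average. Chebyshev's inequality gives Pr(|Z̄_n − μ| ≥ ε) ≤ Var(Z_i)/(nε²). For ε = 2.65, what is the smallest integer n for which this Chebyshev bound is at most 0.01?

442

Require 31/(n·2.65²) ≤ 0.01, i.e. n ≥ 31/(0.01·2.65²) = 441.438.
The smallest integer n is 442.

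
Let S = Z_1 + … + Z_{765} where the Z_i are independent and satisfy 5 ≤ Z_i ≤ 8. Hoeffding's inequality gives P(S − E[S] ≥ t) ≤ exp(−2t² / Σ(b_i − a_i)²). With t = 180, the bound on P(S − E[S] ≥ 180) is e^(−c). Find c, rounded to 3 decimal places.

Σ(b_i − a_i)² = 765·(3)² = 6885.
c = 2t²/6885 = 2·180²/6885 = 9.4118.

9.412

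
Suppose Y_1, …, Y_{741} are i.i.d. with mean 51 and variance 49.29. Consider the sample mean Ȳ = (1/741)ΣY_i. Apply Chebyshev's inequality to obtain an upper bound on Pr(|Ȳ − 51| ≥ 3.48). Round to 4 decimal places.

0.0055

Var(Ȳ) = Var(Y_i)/n = 49.29/741 = 0.066518.
Chebyshev: Pr(|Ȳ − 51| ≥ 3.48) ≤ Var(Ȳ)/(3.48)² = 49.29/(741·3.48²) = 0.0055.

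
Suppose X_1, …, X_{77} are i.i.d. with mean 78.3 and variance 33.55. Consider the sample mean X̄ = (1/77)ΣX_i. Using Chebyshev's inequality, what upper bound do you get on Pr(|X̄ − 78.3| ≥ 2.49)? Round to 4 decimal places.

0.0703

Var(X̄) = Var(X_i)/n = 33.55/77 = 0.43571.
Chebyshev: Pr(|X̄ − 78.3| ≥ 2.49) ≤ Var(X̄)/(2.49)² = 33.55/(77·2.49²) = 0.0703.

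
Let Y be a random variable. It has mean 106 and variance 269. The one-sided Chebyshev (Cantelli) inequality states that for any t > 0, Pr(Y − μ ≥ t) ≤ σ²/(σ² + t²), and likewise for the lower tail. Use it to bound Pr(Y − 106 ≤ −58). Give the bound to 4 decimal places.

Here σ² = 269 and t = 58, so σ² + t² = 3633.
Cantelli's bound: 269/3633 = 0.0740.

0.0740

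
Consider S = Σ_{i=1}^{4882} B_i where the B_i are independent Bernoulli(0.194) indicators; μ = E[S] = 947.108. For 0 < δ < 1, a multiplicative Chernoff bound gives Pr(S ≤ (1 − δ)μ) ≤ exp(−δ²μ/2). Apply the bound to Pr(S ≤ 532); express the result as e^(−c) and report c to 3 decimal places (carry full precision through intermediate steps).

Write 532 = (1 − δ)μ, so δ = 1 − 532/947.108 = 0.43829…
Then the exponent is δ²μ/2 = (μ − 532)²/(2μ) = 90.968850.

90.969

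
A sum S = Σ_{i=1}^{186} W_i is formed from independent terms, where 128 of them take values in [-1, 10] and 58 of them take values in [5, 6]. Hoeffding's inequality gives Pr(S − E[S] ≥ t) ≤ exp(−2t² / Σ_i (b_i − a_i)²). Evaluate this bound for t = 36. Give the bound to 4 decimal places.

Σ(b_i − a_i)² = 128·11² + 58·1² = 15546.
Exponent = 2·36² / 15546 = 0.16673.
Bound = exp(−0.16673) = 0.84643.

0.8464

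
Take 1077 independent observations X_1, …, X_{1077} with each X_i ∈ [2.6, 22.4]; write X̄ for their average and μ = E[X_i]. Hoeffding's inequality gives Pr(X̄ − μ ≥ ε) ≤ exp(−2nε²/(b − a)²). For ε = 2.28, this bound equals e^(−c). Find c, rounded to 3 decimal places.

28.562

c = 2nε²/(b − a)² = 2·1077·2.28² / 19.8² = 28.5618.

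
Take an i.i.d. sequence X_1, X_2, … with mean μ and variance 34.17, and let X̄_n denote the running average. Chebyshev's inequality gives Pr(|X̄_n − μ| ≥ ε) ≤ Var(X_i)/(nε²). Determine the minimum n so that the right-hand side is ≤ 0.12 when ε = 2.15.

62

Require 34.17/(n·2.15²) ≤ 0.12, i.e. n ≥ 34.17/(0.12·2.15²) = 61.601.
The smallest integer n is 62.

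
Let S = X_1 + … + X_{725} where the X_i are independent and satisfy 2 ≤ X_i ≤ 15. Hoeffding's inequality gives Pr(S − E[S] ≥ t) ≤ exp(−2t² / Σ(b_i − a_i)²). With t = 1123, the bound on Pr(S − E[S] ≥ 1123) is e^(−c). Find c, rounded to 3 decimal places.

20.586

Σ(b_i − a_i)² = 725·(13)² = 122525.
c = 2t²/122525 = 2·1123²/122525 = 20.5857.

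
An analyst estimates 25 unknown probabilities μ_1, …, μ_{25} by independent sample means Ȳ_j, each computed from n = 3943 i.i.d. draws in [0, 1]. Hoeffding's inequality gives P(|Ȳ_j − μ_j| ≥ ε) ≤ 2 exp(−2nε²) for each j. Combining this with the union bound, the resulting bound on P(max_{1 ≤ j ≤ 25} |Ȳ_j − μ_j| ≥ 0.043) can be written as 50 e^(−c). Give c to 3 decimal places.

Union bound over the 25 events: P(max_{1 ≤ j ≤ 25} |Ȳ_j − μ_j| ≥ 0.043) ≤ 25·2·exp(−2nε²) = 50 exp(−2·3943·0.043²).
So c = 2·3943·0.043² = 14.5812.

14.581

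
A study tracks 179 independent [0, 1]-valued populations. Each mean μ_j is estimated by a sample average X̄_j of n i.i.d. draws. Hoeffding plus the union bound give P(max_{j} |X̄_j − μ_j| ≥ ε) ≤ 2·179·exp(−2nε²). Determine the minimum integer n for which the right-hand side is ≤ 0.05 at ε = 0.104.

Need 2·179·exp(−2nε²) ≤ 0.05, i.e. exp(−2nε²) ≤ 0.05/358.
So 2nε² ≥ ln(358/0.05) = 8.876265.
Hence n ≥ 8.876265/(2·0.104²) = 410.330.
The smallest integer n is 411.

411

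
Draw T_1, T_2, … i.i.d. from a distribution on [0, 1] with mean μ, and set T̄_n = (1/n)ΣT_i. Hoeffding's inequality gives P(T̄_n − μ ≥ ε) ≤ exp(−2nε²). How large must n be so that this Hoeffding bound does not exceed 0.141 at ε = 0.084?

Require exp(−2nε²) ≤ 0.141, i.e. 2nε² ≥ ln(1/0.141) = 1.958995.
So n ≥ 1.958995 / (2·0.084²) = 138.818.
The smallest integer n is 139.

139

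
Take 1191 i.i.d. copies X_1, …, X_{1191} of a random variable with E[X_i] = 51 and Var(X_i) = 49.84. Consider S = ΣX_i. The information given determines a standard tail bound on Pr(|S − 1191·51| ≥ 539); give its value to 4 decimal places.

With mean and variance of each term known, Chebyshev's inequality bounds the deviation of the sum (or sample mean).
Var(S) = n·Var(X_i) = 1191·49.84 = 59359.44.
Chebyshev: Pr(|S − 1191·51| ≥ 539) ≤ Var(S)/539² = 59359.44/290521 = 0.2043.

0.2043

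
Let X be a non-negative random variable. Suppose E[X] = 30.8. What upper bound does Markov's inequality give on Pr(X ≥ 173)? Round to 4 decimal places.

0.1780

Markov's inequality: for a non-negative random variable, Pr(X ≥ a) ≤ E[X]/a.
Here E[X] = 30.8 and a = 173, so the bound is 30.8/173 = 0.1780.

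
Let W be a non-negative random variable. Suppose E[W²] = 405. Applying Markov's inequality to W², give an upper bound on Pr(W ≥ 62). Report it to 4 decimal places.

Since W ≥ 0, the event {W ≥ 62} is the same as {W² ≥ 3844}.
Markov's inequality applied to W² gives Pr(W² ≥ 3844) ≤ E[W²]/3844 = 405/3844 = 0.1054.

0.1054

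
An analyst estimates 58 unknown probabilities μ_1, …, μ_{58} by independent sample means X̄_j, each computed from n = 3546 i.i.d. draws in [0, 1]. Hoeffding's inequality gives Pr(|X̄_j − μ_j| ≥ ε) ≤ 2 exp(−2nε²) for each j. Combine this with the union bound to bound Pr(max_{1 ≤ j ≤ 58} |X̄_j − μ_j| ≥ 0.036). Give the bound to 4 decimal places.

0.0118

Per-experiment Hoeffding bound: 2·exp(−2·3546·0.036²) = 2·exp(−9.19123) = 0.00020386.
Union bound over 58 events: 58·0.00020386 = 0.01182.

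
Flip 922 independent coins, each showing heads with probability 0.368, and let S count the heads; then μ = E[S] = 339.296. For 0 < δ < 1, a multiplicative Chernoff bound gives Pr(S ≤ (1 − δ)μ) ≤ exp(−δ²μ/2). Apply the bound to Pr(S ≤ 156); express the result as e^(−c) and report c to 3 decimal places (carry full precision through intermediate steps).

Write 156 = (1 − δ)μ, so δ = 1 − 156/339.296 = 0.5402245…
Then the exponent is δ²μ/2 = (μ − 156)²/(2μ) = 49.510492.

49.510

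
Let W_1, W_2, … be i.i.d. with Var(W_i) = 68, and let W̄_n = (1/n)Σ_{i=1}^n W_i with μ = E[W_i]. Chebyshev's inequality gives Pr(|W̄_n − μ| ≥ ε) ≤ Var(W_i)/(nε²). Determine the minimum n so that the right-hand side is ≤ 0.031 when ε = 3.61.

169

Require 68/(n·3.61²) ≤ 0.031, i.e. n ≥ 68/(0.031·3.61²) = 168.319.
The smallest integer n is 169.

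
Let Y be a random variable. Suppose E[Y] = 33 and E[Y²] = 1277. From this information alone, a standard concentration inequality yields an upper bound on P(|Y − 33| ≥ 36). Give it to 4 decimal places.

The first two moments determine the variance, so Chebyshev's inequality is the sharpest standard bound available.
Var(Y) = E[Y²] − (E[Y])² = 1277 − 1089 = 188.
Chebyshev's inequality: P(|Y − μ| ≥ t) ≤ Var(Y)/t² = 188/1296 = 0.1451.

0.1451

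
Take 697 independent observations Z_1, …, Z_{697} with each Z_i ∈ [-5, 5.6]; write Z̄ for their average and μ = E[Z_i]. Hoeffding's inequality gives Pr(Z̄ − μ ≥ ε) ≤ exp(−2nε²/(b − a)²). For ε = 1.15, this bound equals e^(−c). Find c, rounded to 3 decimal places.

16.408

c = 2nε²/(b − a)² = 2·697·1.15² / 10.6² = 16.4077.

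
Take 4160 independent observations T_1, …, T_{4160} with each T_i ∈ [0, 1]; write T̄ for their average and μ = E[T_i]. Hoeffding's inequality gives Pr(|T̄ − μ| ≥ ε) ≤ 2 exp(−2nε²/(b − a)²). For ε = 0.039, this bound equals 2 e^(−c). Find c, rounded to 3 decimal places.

c = 2nε²/(b − a)² = 2·4160·0.039² / 1² = 12.6547.

12.655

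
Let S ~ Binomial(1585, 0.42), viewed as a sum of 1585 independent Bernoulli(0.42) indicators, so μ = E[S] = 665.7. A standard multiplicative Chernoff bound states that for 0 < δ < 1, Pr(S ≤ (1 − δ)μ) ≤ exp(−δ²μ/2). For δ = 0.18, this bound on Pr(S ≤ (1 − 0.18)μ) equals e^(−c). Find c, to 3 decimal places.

c = δ²μ/2 = 0.18²·665.7/2 = 10.7843.

10.784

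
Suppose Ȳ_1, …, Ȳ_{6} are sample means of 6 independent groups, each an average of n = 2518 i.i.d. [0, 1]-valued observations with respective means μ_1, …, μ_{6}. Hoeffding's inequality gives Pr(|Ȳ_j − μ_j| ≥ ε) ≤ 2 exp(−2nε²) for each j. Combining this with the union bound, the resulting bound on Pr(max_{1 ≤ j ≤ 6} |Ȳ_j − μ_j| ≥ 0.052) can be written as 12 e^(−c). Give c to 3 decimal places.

Union bound over the 6 events: Pr(max_{1 ≤ j ≤ 6} |Ȳ_j − μ_j| ≥ 0.052) ≤ 6·2·exp(−2nε²) = 12 exp(−2·2518·0.052²).
So c = 2·2518·0.052² = 13.6173.

13.617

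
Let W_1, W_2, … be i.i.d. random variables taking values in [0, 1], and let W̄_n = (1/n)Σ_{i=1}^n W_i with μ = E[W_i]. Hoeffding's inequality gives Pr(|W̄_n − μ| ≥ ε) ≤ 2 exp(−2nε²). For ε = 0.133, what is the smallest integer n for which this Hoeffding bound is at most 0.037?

113

Require 2·exp(−2nε²) ≤ 0.037, i.e. 2nε² ≥ ln(2/0.037) = 3.989985.
So n ≥ 3.989985 / (2·0.133²) = 112.782.
The smallest integer n is 113.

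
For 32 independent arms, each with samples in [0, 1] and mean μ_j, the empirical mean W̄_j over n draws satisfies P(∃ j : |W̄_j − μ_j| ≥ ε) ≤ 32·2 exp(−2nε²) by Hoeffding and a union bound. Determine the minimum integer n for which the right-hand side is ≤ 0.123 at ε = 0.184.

Need 2·32·exp(−2nε²) ≤ 0.123, i.e. exp(−2nε²) ≤ 0.123/64.
So 2nε² ≥ ln(64/0.123) = 6.254454.
Hence n ≥ 6.254454/(2·0.184²) = 92.368.
The smallest integer n is 93.

93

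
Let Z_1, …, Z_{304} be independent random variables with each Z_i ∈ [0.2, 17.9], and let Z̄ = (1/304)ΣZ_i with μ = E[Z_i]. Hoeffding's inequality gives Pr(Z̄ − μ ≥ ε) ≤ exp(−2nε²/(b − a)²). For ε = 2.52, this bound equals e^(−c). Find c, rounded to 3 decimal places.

12.324

c = 2nε²/(b − a)² = 2·304·2.52² / 17.7² = 12.3242.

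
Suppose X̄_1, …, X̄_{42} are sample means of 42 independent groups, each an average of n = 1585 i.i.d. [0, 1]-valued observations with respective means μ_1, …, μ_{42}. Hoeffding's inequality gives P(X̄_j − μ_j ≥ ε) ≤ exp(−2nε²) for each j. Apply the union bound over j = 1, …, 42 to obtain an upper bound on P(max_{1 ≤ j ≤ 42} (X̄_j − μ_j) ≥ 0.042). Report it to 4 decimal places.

Per-experiment Hoeffding bound: exp(−2·1585·0.042²) = exp(−5.59188) = 0.003728.
Union bound over 42 events: 42·0.003728 = 0.15658.

0.1566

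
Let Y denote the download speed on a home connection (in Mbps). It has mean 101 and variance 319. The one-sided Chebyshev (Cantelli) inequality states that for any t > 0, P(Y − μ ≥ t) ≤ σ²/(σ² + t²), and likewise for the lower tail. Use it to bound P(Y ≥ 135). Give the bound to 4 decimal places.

Here σ² = 319 and t = 34, so σ² + t² = 1475.
Cantelli's bound: 319/1475 = 0.2163.

0.2163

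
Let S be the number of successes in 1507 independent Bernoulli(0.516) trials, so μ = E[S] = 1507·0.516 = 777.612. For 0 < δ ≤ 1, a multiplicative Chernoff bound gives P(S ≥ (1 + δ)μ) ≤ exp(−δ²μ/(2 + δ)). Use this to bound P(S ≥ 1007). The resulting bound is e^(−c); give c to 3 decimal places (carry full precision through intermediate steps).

Write 1007 = (1 + δ)μ, so δ = 1007/777.612 − 1 = 0.2949903…
Then the exponent is δ²μ/(2 + δ) = (1007 − μ)² / (μ·(2 + δ)) = 29.484759.

29.485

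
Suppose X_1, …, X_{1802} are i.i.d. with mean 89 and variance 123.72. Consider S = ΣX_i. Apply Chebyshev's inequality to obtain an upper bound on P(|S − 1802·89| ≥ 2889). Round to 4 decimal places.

Var(S) = n·Var(X_i) = 1802·123.72 = 222943.44.
Chebyshev: P(|S − 1802·89| ≥ 2889) ≤ Var(S)/2889² = 222943.44/8346321 = 0.0267.

0.0267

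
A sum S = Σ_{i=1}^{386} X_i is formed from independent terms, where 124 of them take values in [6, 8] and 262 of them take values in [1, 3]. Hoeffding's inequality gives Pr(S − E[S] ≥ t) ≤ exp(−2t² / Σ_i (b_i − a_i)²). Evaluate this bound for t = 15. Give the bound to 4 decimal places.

0.7472

Σ(b_i − a_i)² = 124·2² + 262·2² = 1544.
Exponent = 2·15² / 1544 = 0.29145.
Bound = exp(−0.29145) = 0.74718.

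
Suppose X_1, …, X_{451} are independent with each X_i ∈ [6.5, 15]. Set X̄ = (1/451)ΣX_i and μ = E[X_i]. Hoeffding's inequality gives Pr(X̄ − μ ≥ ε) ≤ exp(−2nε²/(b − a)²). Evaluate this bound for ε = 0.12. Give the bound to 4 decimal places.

Exponent: 2nε²/(b − a)² = 2·451·0.12² / 8.5² = 0.17978.
Bound = exp(−0.17978) = 0.83546.

0.8355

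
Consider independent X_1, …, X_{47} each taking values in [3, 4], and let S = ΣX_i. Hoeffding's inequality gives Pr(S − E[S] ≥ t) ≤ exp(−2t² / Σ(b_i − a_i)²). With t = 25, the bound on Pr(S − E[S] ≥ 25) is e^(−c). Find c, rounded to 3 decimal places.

Σ(b_i − a_i)² = 47·(1)² = 47.
c = 2t²/47 = 2·25²/47 = 26.5957.

26.596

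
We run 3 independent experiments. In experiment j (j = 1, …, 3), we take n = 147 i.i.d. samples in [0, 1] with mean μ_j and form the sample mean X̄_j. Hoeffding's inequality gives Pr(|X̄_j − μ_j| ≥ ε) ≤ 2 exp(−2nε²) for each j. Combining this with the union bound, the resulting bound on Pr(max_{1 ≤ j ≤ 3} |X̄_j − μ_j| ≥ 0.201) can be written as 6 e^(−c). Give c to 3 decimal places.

Union bound over the 3 events: Pr(max_{1 ≤ j ≤ 3} |X̄_j − μ_j| ≥ 0.201) ≤ 3·2·exp(−2nε²) = 6 exp(−2·147·0.201²).
So c = 2·147·0.201² = 11.8779.

11.878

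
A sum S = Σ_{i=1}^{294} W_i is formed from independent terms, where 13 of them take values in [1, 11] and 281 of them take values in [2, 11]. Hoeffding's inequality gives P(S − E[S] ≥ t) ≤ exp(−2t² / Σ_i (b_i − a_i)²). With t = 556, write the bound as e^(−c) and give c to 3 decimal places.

25.696

Σ(b_i − a_i)² = 13·10² + 281·9² = 24061.
c = 2t² / 24061 = 2·556² / 24061 = 25.6960.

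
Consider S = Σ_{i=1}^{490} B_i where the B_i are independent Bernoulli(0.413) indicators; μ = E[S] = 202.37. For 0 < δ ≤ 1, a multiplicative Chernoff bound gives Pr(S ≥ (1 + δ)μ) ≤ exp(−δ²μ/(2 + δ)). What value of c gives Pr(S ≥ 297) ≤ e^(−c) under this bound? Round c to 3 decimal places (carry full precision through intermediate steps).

17.932

Write 297 = (1 + δ)μ, so δ = 297/202.37 − 1 = 0.4676088…
Then the exponent is δ²μ/(2 + δ) = (297 − μ)² / (μ·(2 + δ)) = 17.932268.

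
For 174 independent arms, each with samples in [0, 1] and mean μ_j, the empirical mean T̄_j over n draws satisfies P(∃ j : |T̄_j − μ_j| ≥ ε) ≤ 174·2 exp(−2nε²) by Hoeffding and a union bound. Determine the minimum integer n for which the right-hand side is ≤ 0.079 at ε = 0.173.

Need 2·174·exp(−2nε²) ≤ 0.079, i.e. exp(−2nε²) ≤ 0.079/348.
So 2nε² ≥ ln(348/0.079) = 8.390510.
Hence n ≥ 8.390510/(2·0.173²) = 140.174.
The smallest integer n is 141.

141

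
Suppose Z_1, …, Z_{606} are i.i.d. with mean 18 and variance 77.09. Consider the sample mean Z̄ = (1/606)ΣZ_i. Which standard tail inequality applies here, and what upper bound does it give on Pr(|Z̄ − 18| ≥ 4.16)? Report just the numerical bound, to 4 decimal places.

0.0074

With mean and variance of each term known, Chebyshev's inequality bounds the deviation of the sum (or sample mean).
Var(Z̄) = Var(Z_i)/n = 77.09/606 = 0.12721.
Chebyshev: Pr(|Z̄ − 18| ≥ 4.16) ≤ Var(Z̄)/(4.16)² = 77.09/(606·4.16²) = 0.0074.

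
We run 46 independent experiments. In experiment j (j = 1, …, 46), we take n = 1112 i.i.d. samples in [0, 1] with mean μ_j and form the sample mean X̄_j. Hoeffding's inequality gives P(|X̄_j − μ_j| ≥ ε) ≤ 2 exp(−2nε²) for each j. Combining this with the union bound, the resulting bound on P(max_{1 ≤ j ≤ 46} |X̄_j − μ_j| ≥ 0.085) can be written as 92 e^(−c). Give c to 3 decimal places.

16.068

Union bound over the 46 events: P(max_{1 ≤ j ≤ 46} |X̄_j − μ_j| ≥ 0.085) ≤ 46·2·exp(−2nε²) = 92 exp(−2·1112·0.085²).
So c = 2·1112·0.085² = 16.0684.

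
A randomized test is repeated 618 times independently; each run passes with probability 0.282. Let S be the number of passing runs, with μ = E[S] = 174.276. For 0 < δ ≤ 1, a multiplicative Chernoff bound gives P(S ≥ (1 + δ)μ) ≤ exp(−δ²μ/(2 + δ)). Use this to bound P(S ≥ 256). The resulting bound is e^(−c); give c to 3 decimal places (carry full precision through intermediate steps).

15.522

Write 256 = (1 + δ)μ, so δ = 256/174.276 − 1 = 0.4689343…
Then the exponent is δ²μ/(2 + δ) = (256 − μ)² / (μ·(2 + δ)) = 15.522158.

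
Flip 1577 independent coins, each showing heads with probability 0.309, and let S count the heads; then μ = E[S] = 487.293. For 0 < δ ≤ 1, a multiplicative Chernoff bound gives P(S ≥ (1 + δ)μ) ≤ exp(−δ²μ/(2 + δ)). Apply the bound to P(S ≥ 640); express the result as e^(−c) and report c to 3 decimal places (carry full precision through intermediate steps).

Write 640 = (1 + δ)μ, so δ = 640/487.293 − 1 = 0.3133782…
Then the exponent is δ²μ/(2 + δ) = (640 − μ)² / (μ·(2 + δ)) = 20.686217.

20.686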